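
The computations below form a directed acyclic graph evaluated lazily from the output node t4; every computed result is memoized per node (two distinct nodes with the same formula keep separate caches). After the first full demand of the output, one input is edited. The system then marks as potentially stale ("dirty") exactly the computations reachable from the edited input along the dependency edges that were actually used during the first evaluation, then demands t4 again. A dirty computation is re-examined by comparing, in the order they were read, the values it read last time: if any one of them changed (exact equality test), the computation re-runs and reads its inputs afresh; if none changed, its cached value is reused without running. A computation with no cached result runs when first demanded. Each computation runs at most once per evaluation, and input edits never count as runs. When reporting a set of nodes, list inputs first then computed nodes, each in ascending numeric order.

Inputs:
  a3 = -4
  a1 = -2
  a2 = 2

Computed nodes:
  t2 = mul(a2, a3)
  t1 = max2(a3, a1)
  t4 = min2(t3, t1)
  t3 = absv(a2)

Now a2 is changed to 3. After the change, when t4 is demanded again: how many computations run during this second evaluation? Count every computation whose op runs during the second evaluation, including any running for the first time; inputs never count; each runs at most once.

2 computations run: t3, t4.

First demand of the output computes:
  t1 = max2(-4, -2) = -2
  t3 = absv(2) = 2
  t4 = min2(2, -2) = -2

After the edit, cleaning proceeds:
  t3: a read changed (a2 2->3) — executes, giving 3.
  t4: a read changed (t3 2->3) — executes, giving -2 — identical to its old value.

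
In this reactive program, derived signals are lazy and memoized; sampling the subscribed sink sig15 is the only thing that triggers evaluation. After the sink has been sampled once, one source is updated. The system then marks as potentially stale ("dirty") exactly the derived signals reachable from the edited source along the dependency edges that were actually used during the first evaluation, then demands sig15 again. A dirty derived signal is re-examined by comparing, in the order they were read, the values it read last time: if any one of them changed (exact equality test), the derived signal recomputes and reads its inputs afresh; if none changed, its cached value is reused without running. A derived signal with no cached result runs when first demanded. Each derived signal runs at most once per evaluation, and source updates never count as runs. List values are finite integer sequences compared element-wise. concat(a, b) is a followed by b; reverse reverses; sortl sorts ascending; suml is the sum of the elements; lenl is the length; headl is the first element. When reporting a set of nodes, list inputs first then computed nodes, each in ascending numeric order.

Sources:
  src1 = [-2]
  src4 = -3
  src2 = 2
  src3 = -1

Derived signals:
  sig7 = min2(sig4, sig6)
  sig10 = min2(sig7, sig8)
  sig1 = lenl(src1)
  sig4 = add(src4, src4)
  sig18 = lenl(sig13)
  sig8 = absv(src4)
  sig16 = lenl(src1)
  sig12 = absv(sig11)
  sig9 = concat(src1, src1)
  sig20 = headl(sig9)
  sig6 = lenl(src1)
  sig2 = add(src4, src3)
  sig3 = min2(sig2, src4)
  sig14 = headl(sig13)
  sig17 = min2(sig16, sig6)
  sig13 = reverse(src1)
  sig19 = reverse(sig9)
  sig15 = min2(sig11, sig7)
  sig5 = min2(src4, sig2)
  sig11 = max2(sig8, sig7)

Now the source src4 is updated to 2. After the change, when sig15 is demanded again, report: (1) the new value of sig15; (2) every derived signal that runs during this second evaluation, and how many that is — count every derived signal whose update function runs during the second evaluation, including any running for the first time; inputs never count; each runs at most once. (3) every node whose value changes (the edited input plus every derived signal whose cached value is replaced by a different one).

First demand of the output computes:
  sig4 = add(-3, -3) = -6
  sig6 = lenl([-2]) = 1
  sig7 = min2(-6, 1) = -6
  sig8 = absv(-3) = 3
  sig11 = max2(3, -6) = 3
  sig15 = min2(3, -6) = -6

After the edit, cleaning proceeds:
  sig4: a read changed (src4 -3->2; src4 -3->2) — executes, giving 4.
  sig7: a read changed (sig4 -6->4) — executes, giving 1.
  sig8: a read changed (src4 -3->2) — executes, giving 2.
  sig11: a read changed (sig8 3->2; sig7 -6->1) — executes, giving 2.
  sig15: a read changed (sig11 3->2; sig7 -6->1) — executes, giving 1.

Demanding sig15 again yields 1.
5 derived signals run: sig4, sig7, sig8, sig11, sig15.
The nodes whose values change: src4, sig4, sig7, sig8, sig11, sig15.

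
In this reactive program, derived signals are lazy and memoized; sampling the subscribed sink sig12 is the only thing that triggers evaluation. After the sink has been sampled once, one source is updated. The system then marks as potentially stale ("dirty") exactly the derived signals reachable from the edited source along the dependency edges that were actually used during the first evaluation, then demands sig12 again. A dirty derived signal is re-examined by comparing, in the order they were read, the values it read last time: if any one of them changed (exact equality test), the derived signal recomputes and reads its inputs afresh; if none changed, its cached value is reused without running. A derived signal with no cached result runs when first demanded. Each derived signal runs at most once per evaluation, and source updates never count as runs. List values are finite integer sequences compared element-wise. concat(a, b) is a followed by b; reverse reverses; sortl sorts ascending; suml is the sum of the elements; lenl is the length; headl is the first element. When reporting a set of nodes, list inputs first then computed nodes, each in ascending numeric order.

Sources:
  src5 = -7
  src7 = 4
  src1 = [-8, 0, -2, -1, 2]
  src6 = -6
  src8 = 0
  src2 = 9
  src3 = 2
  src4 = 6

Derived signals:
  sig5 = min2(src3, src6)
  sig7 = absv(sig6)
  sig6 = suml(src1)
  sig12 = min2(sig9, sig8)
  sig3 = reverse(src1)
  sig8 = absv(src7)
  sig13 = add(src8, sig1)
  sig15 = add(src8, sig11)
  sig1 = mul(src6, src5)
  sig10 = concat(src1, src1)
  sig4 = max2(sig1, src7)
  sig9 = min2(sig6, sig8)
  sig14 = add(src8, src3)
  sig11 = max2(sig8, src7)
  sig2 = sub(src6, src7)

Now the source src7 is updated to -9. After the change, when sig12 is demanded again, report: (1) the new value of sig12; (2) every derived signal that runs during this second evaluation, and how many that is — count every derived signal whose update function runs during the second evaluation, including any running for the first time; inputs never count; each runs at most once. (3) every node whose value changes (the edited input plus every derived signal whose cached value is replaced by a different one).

First demand of the output computes:
  sig6 = suml([-8, 0, -2, -1, 2]) = -9
  sig8 = absv(4) = 4
  sig9 = min2(-9, 4) = -9
  sig12 = min2(-9, 4) = -9

After the edit, cleaning proceeds:
  sig8: a read changed (src7 4->-9) — executes, giving 9.
  sig9: a read changed (sig8 4->9) — executes, giving -9 — identical to its old value.
  sig12: a read changed (sig8 4->9) — executes, giving -9 — identical to its old value.

Demanding sig12 again yields -9.
3 derived signals run: sig8, sig9, sig12.
The nodes whose values change: src7, sig8.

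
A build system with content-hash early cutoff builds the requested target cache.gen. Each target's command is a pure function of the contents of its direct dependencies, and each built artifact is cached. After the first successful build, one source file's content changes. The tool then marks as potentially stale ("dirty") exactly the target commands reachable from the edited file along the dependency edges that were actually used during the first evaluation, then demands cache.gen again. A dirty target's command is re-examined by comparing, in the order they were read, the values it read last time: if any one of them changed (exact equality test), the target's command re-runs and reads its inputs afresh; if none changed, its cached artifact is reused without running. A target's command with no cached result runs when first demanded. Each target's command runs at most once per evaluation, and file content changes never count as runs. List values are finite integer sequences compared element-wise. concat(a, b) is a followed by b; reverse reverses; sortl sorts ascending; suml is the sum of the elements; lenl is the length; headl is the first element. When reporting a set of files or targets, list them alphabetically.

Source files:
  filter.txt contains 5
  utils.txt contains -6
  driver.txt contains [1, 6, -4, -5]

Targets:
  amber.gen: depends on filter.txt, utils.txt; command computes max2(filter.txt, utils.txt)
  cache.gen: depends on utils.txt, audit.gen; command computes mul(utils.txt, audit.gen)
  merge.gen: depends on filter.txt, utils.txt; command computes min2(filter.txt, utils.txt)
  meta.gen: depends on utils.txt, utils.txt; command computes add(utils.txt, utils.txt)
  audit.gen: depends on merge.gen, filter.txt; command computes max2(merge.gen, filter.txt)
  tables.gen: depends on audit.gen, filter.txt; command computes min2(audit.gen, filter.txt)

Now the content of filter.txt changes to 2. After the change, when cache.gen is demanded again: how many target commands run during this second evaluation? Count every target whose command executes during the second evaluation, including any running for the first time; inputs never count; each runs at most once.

First evaluation (everything demanded from the output):
  merge.gen = min2(5, -6) = -6
  audit.gen = max2(-6, 5) = 5
  cache.gen = mul(-6, 5) = -30

Propagation after the edit:
  merge.gen: runs — filter.txt 5->2; result -6 (same value as before).
  audit.gen: runs — filter.txt 5->2; result 2.
  cache.gen: runs — audit.gen 5->2; result -12.

Target commands that run: audit.gen, cache.gen, merge.gen — 3 in total.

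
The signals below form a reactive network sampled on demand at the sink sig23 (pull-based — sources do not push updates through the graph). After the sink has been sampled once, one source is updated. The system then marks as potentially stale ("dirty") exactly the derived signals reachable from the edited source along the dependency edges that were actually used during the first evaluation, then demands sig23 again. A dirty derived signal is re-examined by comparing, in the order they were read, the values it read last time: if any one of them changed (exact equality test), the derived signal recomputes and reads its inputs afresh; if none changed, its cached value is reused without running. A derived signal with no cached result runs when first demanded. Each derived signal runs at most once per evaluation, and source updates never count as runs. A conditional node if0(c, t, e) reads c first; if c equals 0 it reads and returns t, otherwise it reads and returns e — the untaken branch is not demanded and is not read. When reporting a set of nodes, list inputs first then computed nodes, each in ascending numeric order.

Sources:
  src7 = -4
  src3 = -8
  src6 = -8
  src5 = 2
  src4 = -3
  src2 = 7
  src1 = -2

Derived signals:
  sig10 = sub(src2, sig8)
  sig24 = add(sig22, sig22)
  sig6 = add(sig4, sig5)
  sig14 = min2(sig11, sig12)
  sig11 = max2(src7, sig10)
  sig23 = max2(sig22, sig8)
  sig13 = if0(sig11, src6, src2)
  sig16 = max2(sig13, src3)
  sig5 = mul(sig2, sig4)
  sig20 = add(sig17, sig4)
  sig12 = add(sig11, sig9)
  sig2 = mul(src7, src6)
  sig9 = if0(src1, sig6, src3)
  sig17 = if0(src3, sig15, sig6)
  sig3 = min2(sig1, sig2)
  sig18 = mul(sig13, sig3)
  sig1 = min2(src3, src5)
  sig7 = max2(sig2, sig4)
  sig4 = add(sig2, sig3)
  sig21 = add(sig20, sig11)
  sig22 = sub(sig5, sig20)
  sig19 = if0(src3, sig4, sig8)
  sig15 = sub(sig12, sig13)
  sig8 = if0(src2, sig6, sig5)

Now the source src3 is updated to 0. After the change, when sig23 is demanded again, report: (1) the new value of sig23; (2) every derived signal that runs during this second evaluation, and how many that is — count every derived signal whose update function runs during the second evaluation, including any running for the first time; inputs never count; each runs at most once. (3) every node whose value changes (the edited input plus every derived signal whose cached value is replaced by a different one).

sig23 now evaluates to 1024.
Run set: sig1, sig3, sig4, sig5, sig8, sig9, sig10, sig11, sig12, sig13, sig15, sig17, sig20, sig22, sig23 (15 run).
Changed values: src3, sig1, sig3, sig4, sig5, sig8, sig17, sig20, sig22, sig23.
The important point: the flipped condition redirects demand; sig6 is left stale, never re-checked.

Initial pass — values computed on the first demand:
  sig1 = min2(-8, 2) = -8
  sig2 = mul(-4, -8) = 32
  sig3 = min2(-8, 32) = -8
  sig4 = add(32, -8) = 24
  sig5 = mul(32, 24) = 768
  sig6 = add(24, 768) = 792
  sig8 = if0(src2=7 -> else branch sig5) = 768
  sig17 = if0(src3=-8 -> else branch sig6) = 792
  sig20 = add(792, 24) = 816
  sig22 = sub(768, 816) = -48
  sig23 = max2(-48, 768) = 768

Second demand — change propagation:
  sig1: re-runs because src3 -8->0; new result 0.
  sig3: re-runs because sig1 -8->0; new result 0.
  sig4: re-runs because sig3 -8->0; new result 32.
  sig5: re-runs because sig4 24->32; new result 1024.
  sig6: dirty yet unreached — the second evaluation never asks for it.
  sig8: re-runs because sig5 768->1024; new result 1024.
  sig9: newly demanded (no cache) — executes and yields 0.
  sig10: newly demanded (no cache) — executes and yields -1017.
  sig11: newly demanded (no cache) — executes and yields -4.
  sig12: newly demanded (no cache) — executes and yields -4.
  sig13: newly demanded (no cache) — executes and yields 7.
  sig15: newly demanded (no cache) — executes and yields -11.
  sig17: re-runs because src3 -8->0; new result -11.
  sig20: re-runs because sig17 792->-11; sig4 24->32; new result 21.
  sig22: re-runs because sig5 768->1024; sig20 816->21; new result 1003.
  sig23: re-runs because sig22 -48->1003; sig8 768->1024; new result 1024.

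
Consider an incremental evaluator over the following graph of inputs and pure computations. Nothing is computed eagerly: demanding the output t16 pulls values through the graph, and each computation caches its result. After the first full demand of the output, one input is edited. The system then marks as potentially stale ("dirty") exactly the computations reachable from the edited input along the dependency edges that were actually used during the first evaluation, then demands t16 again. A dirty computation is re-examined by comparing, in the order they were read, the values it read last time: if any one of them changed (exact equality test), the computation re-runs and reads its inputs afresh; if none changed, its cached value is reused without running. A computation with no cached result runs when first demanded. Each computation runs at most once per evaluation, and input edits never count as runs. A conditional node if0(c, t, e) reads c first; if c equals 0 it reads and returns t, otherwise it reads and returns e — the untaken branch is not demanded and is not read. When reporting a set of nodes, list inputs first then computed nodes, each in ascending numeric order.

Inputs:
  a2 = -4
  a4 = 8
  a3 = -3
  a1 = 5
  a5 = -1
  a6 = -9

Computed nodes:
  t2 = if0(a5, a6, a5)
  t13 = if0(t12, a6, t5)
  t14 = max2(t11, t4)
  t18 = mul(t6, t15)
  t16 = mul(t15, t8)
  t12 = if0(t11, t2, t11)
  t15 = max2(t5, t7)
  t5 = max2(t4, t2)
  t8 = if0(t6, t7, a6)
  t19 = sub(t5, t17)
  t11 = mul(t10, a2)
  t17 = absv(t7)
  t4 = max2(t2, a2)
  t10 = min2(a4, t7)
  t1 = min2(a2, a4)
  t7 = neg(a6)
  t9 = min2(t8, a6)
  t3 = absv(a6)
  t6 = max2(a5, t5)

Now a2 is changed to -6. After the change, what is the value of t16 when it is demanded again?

Initial pass — values computed on the first demand:
  t2 = if0(a5=-1 -> else branch a5) = -1
  t4 = max2(-1, -4) = -1
  t5 = max2(-1, -1) = -1
  t6 = max2(-1, -1) = -1
  t7 = neg(-9) = 9
  t8 = if0(t6=-1 -> else branch a6) = -9
  t15 = max2(-1, 9) = 9
  t16 = mul(9, -9) = -81

Second demand — change propagation:
  t4: re-runs because a2 -4->-6; new result -1 (unchanged).
  t5: re-examined; everything it read last time is the same (t4 unchanged, t2 unchanged) — cache -1 kept, no run.
  t6: re-examined; everything it read last time is the same (a5 unchanged, t5 unchanged) — cache -1 kept, no run.
  t8: re-examined; everything it read last time is the same (t6 unchanged, a6 unchanged) — cache -9 kept, no run.
  t15: re-examined; everything it read last time is the same (t5 unchanged, t7 unchanged) — cache 9 kept, no run.
  t16: re-examined; everything it read last time is the same (t15 unchanged, t8 unchanged) — cache -81 kept, no run.

The important point: t4 recomputes to an identical value, and the output ends up unchanged.

t16 now evaluates to -81.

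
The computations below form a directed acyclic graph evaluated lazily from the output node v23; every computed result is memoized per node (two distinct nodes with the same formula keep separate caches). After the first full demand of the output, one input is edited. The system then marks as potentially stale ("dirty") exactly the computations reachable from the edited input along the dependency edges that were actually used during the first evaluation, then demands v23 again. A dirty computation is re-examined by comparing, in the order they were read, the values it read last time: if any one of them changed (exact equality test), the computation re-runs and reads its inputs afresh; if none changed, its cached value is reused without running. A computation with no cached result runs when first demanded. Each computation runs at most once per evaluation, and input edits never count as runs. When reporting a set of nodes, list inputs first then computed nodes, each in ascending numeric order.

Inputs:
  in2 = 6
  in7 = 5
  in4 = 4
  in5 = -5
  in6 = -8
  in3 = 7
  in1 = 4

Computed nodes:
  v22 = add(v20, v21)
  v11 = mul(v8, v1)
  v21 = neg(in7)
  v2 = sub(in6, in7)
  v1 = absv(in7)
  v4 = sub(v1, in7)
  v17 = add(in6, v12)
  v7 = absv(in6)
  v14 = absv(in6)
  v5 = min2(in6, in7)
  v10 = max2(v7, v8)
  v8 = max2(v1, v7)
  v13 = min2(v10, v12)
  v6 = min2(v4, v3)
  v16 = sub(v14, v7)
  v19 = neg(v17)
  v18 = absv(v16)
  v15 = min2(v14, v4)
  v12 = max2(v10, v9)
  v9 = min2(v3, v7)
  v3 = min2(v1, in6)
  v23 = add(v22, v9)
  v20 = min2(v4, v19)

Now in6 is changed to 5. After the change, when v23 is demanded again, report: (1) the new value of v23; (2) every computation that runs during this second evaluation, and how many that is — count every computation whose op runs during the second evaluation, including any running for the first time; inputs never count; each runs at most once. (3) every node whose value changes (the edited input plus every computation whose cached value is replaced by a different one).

Demanding v23 again yields -10.
11 computations run: v3, v7, v8, v9, v10, v12, v17, v19, v20, v22, v23.
The nodes whose values change: in6, v3, v7, v8, v9, v10, v12, v17, v19, v20, v22, v23.

First demand of the output computes:
  v1 = absv(5) = 5
  v3 = min2(5, -8) = -8
  v4 = sub(5, 5) = 0
  v7 = absv(-8) = 8
  v8 = max2(5, 8) = 8
  v9 = min2(-8, 8) = -8
  v10 = max2(8, 8) = 8
  v12 = max2(8, -8) = 8
  v17 = add(-8, 8) = 0
  v19 = neg(0) = 0
  v20 = min2(0, 0) = 0
  v21 = neg(5) = -5
  v22 = add(0, -5) = -5
  v23 = add(-5, -8) = -13

After the edit, cleaning proceeds:
  v3: a read changed (in6 -8->5) — executes, giving 5.
  v7: a read changed (in6 -8->5) — executes, giving 5.
  v8: a read changed (v7 8->5) — executes, giving 5.
  v9: a read changed (v3 -8->5; v7 8->5) — executes, giving 5.
  v10: a read changed (v7 8->5; v8 8->5) — executes, giving 5.
  v12: a read changed (v10 8->5; v9 -8->5) — executes, giving 5.
  v17: a read changed (in6 -8->5; v12 8->5) — executes, giving 10.
  v19: a read changed (v17 0->10) — executes, giving -10.
  v20: a read changed (v19 0->-10) — executes, giving -10.
  v22: a read changed (v20 0->-10) — executes, giving -15.
  v23: a read changed (v22 -5->-15; v9 -8->5) — executes, giving -10.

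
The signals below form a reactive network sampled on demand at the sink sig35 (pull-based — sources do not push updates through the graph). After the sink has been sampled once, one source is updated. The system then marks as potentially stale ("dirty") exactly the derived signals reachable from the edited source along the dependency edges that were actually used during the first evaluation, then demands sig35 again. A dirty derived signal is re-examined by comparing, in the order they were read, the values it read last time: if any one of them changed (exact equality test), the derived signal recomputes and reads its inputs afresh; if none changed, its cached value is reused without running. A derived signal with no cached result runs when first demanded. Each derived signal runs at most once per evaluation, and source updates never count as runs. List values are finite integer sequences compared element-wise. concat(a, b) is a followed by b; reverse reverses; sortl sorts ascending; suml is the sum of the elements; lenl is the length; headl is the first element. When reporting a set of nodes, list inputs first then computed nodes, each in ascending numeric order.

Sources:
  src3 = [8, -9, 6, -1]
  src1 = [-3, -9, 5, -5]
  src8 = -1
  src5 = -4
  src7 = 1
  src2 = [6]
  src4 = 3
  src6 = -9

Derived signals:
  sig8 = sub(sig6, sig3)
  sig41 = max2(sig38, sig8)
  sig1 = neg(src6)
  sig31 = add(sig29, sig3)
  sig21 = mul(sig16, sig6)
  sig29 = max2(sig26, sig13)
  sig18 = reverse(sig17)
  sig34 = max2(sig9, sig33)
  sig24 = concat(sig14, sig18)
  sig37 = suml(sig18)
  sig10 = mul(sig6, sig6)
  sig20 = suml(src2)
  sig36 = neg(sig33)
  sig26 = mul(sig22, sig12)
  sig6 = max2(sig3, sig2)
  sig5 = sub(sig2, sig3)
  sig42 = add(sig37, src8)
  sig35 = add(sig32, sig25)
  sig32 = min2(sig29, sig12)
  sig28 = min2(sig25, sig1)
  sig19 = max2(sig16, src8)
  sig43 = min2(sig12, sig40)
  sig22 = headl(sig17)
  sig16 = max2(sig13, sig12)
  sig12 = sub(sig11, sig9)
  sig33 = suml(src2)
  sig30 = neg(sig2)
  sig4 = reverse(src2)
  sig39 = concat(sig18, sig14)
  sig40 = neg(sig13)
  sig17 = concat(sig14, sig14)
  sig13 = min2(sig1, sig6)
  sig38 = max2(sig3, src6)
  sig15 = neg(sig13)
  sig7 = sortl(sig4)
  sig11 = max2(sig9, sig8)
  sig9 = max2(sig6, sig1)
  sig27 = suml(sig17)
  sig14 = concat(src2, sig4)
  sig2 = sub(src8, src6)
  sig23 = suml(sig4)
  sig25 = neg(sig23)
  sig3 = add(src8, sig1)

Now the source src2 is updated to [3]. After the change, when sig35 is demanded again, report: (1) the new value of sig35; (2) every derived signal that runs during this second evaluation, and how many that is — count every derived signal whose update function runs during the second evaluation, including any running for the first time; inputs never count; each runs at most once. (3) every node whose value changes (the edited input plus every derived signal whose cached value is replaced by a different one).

Initial pass — values computed on the first demand:
  sig1 = neg(-9) = 9
  sig2 = sub(-1, -9) = 8
  sig3 = add(-1, 9) = 8
  sig4 = reverse([6]) = [6]
  sig6 = max2(8, 8) = 8
  sig8 = sub(8, 8) = 0
  sig9 = max2(8, 9) = 9
  sig11 = max2(9, 0) = 9
  sig12 = sub(9, 9) = 0
  sig13 = min2(9, 8) = 8
  sig14 = concat([6], [6]) = [6, 6]
  sig17 = concat([6, 6], [6, 6]) = [6, 6, 6, 6]
  sig22 = headl([6, 6, 6, 6]) = 6
  sig23 = suml([6]) = 6
  sig25 = neg(6) = -6
  sig26 = mul(6, 0) = 0
  sig29 = max2(0, 8) = 8
  sig32 = min2(8, 0) = 0
  sig35 = add(0, -6) = -6

Second demand — change propagation:
  sig4: re-runs because src2 [6]->[3]; new result [3].
  sig14: re-runs because src2 [6]->[3]; sig4 [6]->[3]; new result [3, 3].
  sig17: re-runs because sig14 [6, 6]->[3, 3]; sig14 [6, 6]->[3, 3]; new result [3, 3, 3, 3].
  sig22: re-runs because sig17 [6, 6, 6, 6]->[3, 3, 3, 3]; new result 3.
  sig23: re-runs because sig4 [6]->[3]; new result 3.
  sig25: re-runs because sig23 6->3; new result -3.
  sig26: re-runs because sig22 6->3; new result 0 (unchanged).
  sig29: re-examined; everything it read last time is the same (sig26 unchanged, sig13 unchanged) — cache 8 kept, no run.
  sig32: re-examined; everything it read last time is the same (sig29 unchanged, sig12 unchanged) — cache 0 kept, no run.
  sig35: re-runs because sig25 -6->-3; new result -3.

The important point: at sig29 every value read last time is unchanged, so the dirty flag clears without a run.

sig35 now evaluates to -3.
Run set: sig4, sig14, sig17, sig22, sig23, sig25, sig26, sig35 (8 run).
Changed values: src2, sig4, sig14, sig17, sig22, sig23, sig25, sig35.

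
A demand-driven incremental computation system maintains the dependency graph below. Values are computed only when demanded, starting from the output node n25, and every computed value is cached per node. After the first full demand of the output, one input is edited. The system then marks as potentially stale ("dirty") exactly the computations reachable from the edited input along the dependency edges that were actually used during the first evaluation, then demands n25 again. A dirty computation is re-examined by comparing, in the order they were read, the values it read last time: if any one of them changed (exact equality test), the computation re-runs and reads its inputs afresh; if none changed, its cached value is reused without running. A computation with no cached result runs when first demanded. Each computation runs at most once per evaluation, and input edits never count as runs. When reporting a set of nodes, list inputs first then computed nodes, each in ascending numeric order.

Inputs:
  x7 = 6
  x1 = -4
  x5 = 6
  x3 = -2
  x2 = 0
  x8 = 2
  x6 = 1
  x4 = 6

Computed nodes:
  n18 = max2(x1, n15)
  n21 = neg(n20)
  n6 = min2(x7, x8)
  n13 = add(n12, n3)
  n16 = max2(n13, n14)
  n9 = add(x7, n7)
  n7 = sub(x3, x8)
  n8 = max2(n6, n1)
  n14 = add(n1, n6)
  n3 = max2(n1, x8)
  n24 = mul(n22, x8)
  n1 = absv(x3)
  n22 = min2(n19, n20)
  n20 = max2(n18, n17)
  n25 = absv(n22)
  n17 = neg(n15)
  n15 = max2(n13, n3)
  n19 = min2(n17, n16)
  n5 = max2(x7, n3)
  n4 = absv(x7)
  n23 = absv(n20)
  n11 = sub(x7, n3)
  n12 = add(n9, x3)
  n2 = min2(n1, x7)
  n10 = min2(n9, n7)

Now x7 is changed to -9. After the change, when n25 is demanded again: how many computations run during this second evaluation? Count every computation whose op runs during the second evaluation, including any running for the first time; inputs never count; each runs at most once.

First evaluation (everything demanded from the output):
  n1 = absv(-2) = 2
  n3 = max2(2, 2) = 2
  n6 = min2(6, 2) = 2
  n7 = sub(-2, 2) = -4
  n9 = add(6, -4) = 2
  n12 = add(2, -2) = 0
  n13 = add(0, 2) = 2
  n14 = add(2, 2) = 4
  n15 = max2(2, 2) = 2
  n16 = max2(2, 4) = 4
  n17 = neg(2) = -2
  n18 = max2(-4, 2) = 2
  n19 = min2(-2, 4) = -2
  n20 = max2(2, -2) = 2
  n22 = min2(-2, 2) = -2
  n25 = absv(-2) = 2

Propagation after the edit:
  n6: runs — x7 6->-9; result -9.
  n9: runs — x7 6->-9; result -13.
  n12: runs — n9 2->-13; result -15.
  n13: runs — n12 0->-15; result -13.
  n14: runs — n6 2->-9; result -7.
  n15: runs — n13 2->-13; result 2 (same value as before).
  n16: runs — n13 2->-13; n14 4->-7; result -7.
  n17: checked — values it read are unchanged (n15 unchanged); reused cached -2 without running.
  n18: checked — values it read are unchanged (x1 unchanged, n15 unchanged); reused cached 2 without running.
  n19: runs — n16 4->-7; result -7.
  n20: checked — values it read are unchanged (n18 unchanged, n17 unchanged); reused cached 2 without running.
  n22: runs — n19 -2->-7; result -7.
  n25: runs — n22 -2->-7; result 7.

Key observation: the cutoff stops propagation at n17 — its inputs' values are unchanged, so it reuses its cache.

Computations that run: n6, n9, n12, n13, n14, n15, n16, n19, n22, n25 — 10 in total.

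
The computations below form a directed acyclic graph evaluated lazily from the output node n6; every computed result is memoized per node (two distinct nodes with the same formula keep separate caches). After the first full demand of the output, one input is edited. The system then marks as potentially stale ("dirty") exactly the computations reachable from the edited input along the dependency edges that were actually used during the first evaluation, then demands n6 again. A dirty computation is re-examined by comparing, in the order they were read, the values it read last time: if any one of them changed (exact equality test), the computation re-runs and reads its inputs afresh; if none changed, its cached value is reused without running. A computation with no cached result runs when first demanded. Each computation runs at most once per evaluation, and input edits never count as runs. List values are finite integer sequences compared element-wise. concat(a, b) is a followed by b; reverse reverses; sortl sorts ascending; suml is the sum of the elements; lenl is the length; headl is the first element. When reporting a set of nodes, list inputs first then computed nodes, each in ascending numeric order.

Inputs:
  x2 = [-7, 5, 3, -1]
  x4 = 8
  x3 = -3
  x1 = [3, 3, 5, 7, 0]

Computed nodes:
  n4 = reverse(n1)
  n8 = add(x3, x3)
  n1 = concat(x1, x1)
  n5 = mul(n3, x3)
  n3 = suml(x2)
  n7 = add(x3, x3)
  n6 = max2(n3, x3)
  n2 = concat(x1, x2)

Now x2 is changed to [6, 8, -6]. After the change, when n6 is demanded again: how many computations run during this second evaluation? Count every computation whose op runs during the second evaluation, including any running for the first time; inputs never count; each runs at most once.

2 computations run: n3, n6.

First demand of the output computes:
  n3 = suml([-7, 5, 3, -1]) = 0
  n6 = max2(0, -3) = 0

After the edit, cleaning proceeds:
  n3: a read changed (x2 [-7, 5, 3, -1]->[6, 8, -6]) — executes, giving 8.
  n6: a read changed (n3 0->8) — executes, giving 8.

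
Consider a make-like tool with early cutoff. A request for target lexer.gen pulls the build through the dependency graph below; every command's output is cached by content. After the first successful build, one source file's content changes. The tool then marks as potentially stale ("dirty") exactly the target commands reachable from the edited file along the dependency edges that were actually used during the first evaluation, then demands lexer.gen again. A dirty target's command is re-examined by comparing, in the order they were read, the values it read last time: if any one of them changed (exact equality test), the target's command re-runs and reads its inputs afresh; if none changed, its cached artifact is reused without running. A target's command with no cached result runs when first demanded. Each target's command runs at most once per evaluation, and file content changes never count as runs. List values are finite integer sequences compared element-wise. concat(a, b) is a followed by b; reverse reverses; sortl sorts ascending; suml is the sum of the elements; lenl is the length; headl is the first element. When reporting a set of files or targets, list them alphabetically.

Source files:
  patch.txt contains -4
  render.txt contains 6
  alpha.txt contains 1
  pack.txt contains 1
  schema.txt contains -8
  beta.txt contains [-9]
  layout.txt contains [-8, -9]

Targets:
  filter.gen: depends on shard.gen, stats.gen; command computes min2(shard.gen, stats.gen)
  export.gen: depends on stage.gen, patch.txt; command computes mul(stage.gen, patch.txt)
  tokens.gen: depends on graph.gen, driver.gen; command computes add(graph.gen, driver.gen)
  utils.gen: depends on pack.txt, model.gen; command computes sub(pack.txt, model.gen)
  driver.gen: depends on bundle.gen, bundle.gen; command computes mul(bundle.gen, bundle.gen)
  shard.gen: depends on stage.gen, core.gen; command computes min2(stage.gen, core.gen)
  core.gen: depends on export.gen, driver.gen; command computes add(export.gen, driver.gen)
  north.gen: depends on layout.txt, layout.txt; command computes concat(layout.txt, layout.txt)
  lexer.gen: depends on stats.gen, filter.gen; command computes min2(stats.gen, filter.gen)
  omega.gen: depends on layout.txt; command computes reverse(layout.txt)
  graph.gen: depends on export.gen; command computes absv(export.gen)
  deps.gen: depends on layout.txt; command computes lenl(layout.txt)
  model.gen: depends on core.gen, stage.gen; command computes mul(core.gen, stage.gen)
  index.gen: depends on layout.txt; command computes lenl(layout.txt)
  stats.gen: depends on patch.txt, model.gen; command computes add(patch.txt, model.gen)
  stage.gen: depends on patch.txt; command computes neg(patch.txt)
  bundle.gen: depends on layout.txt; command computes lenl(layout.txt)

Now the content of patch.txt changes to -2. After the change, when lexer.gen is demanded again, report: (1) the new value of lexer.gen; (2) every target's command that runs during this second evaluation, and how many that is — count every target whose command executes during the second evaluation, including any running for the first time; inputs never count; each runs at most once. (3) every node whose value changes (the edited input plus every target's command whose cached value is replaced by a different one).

Demanding lexer.gen again yields -2.
8 target commands run: core.gen, export.gen, filter.gen, lexer.gen, model.gen, shard.gen, stage.gen, stats.gen.
The nodes whose values change: core.gen, export.gen, filter.gen, lexer.gen, model.gen, patch.txt, shard.gen, stage.gen, stats.gen.

First demand of the output computes:
  bundle.gen = lenl([-8, -9]) = 2
  driver.gen = mul(2, 2) = 4
  stage.gen = neg(-4) = 4
  export.gen = mul(4, -4) = -16
  core.gen = add(-16, 4) = -12
  model.gen = mul(-12, 4) = -48
  shard.gen = min2(4, -12) = -12
  stats.gen = add(-4, -48) = -52
  filter.gen = min2(-12, -52) = -52
  lexer.gen = min2(-52, -52) = -52

After the edit, cleaning proceeds:
  stage.gen: a read changed (patch.txt -4->-2) — executes, giving 2.
  export.gen: a read changed (stage.gen 4->2; patch.txt -4->-2) — executes, giving -4.
  core.gen: a read changed (export.gen -16->-4) — executes, giving 0.
  model.gen: a read changed (core.gen -12->0; stage.gen 4->2) — executes, giving 0.
  shard.gen: a read changed (stage.gen 4->2; core.gen -12->0) — executes, giving 0.
  stats.gen: a read changed (patch.txt -4->-2; model.gen -48->0) — executes, giving -2.
  filter.gen: a read changed (shard.gen -12->0; stats.gen -52->-2) — executes, giving -2.
  lexer.gen: a read changed (stats.gen -52->-2; filter.gen -52->-2) — executes, giving -2.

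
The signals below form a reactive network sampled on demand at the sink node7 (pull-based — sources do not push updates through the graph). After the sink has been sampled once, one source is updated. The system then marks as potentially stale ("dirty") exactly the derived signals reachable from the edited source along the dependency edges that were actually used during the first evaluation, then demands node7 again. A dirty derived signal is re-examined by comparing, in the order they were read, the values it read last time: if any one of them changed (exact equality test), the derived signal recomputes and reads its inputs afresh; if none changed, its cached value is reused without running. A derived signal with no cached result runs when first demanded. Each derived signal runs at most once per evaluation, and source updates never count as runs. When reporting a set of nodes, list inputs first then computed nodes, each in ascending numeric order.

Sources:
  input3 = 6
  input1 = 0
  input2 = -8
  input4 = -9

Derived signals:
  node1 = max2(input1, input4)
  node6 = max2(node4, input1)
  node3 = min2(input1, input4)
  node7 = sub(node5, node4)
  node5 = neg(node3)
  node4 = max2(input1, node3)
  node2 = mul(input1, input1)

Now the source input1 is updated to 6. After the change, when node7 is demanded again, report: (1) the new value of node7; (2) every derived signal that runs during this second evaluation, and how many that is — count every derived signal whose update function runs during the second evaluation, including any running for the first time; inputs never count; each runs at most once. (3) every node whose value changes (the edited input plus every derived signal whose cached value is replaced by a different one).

node7 now evaluates to 3.
Run set: node3, node4, node7 (3 run).
Changed values: input1, node4, node7.
The important point: at node5 every value read last time is unchanged, so the dirty flag clears without a run.

Initial pass — values computed on the first demand:
  node3 = min2(0, -9) = -9
  node4 = max2(0, -9) = 0
  node5 = neg(-9) = 9
  node7 = sub(9, 0) = 9

Second demand — change propagation:
  node3: re-runs because input1 0->6; new result -9 (unchanged).
  node4: re-runs because input1 0->6; new result 6.
  node5: re-examined; everything it read last time is the same (node3 unchanged) — cache 9 kept, no run.
  node7: re-runs because node4 0->6; new result 3.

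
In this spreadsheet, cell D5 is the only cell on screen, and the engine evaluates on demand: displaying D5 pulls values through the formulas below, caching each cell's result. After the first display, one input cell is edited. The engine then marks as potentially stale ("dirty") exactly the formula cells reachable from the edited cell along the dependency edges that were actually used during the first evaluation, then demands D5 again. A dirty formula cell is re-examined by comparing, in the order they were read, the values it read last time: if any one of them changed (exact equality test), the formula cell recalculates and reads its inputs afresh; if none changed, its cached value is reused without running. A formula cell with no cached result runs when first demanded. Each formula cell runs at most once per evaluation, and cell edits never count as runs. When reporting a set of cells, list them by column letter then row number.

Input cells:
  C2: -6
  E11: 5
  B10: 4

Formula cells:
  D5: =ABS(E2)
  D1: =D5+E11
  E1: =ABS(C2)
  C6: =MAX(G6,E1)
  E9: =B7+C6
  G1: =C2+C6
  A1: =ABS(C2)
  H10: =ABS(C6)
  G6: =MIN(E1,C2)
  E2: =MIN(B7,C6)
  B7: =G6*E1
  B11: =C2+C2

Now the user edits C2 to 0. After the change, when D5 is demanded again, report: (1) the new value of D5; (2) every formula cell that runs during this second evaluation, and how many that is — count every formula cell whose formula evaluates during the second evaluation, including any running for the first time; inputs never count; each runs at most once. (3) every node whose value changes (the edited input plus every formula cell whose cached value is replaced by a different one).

Initial pass — values computed on the first demand:
  E1 = ABS(-6) = 6
  G6 = MIN(6, -6) = -6
  B7 = -6 * 6 = -36
  C6 = MAX(-6, 6) = 6
  E2 = MIN(-36, 6) = -36
  D5 = ABS(-36) = 36

Second demand — change propagation:
  E1: re-runs because C2 -6->0; new result 0.
  G6: re-runs because E1 6->0; C2 -6->0; new result 0.
  B7: re-runs because G6 -6->0; E1 6->0; new result 0.
  C6: re-runs because G6 -6->0; E1 6->0; new result 0.
  E2: re-runs because B7 -36->0; C6 6->0; new result 0.
  D5: re-runs because E2 -36->0; new result 0.

D5 now evaluates to 0.
Run set: B7, C6, D5, E1, E2, G6 (6 run).
Changed values: B7, C2, C6, D5, E1, E2, G6.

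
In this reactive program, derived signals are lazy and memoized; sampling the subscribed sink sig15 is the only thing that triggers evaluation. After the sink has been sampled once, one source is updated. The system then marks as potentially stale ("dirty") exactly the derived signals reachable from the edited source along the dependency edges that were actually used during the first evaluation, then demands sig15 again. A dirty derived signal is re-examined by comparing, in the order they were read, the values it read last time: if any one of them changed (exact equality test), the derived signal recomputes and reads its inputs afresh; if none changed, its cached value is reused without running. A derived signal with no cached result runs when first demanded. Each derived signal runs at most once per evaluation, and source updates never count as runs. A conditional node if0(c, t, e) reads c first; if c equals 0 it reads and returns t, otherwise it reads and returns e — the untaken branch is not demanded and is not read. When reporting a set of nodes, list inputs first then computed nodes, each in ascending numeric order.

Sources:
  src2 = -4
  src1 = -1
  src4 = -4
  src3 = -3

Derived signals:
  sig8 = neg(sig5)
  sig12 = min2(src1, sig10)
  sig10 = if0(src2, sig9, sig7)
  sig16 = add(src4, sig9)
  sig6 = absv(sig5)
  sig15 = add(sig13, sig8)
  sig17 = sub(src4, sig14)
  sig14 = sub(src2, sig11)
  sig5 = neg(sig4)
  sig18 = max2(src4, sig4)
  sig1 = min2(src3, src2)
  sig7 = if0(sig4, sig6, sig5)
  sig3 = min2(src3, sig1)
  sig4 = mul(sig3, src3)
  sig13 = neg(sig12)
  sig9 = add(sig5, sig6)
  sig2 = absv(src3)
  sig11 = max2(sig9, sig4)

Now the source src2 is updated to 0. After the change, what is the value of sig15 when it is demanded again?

First demand of the output computes:
  sig1 = min2(-3, -4) = -4
  sig3 = min2(-3, -4) = -4
  sig4 = mul(-4, -3) = 12
  sig5 = neg(12) = -12
  sig7 = if0(sig4=12 -> else branch sig5) = -12
  sig8 = neg(-12) = 12
  sig10 = if0(src2=-4 -> else branch sig7) = -12
  sig12 = min2(-1, -12) = -12
  sig13 = neg(-12) = 12
  sig15 = add(12, 12) = 24

After the edit, cleaning proceeds:
  sig1: a read changed (src2 -4->0) — executes, giving -3.
  sig3: a read changed (sig1 -4->-3) — executes, giving -3.
  sig4: a read changed (sig3 -4->-3) — executes, giving 9.
  sig5: a read changed (sig4 12->9) — executes, giving -9.
  sig6: had never run; runs now, result 9.
  sig7: stays stale; no demand reaches it after the flip.
  sig8: a read changed (sig5 -12->-9) — executes, giving 9.
  sig9: had never run; runs now, result 0.
  sig10: a read changed (src2 -4->0) — executes, giving 0.
  sig12: a read changed (sig10 -12->0) — executes, giving -1.
  sig13: a read changed (sig12 -12->-1) — executes, giving 1.
  sig15: a read changed (sig13 12->1; sig8 12->9) — executes, giving 10.

Note the branch switch — demand abandons sig7, which is never re-examined.

Demanding sig15 again yields 10.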